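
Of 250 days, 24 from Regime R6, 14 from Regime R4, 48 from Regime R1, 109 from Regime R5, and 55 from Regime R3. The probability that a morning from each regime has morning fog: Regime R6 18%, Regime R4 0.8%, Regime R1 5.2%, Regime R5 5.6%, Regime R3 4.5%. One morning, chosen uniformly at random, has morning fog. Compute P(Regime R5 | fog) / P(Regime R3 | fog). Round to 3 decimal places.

2.466

Unnormalized posteriors (prior × likelihood):
  Regime R6: 0.096 × 0.18 = 0.01728
  Regime R4: 0.056 × 0.008 = 0.000448
  Regime R1: 0.192 × 0.052 = 0.009984
  Regime R5: 0.436 × 0.056 = 0.024416
  Regime R3: 0.22 × 0.045 = 0.0099
Sum = 0.062028.
The ratio is 0.024416 / 0.0099 (the normalizer cancels) = 2.466.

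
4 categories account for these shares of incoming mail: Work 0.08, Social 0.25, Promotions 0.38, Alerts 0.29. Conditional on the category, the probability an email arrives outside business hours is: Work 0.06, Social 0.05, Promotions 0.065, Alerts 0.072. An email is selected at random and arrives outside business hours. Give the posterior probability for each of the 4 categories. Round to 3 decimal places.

Work 0.076, Social 0.199, Promotions 0.393, Alerts 0.332

Compute prior × likelihood for every hypothesis:
  Work: 0.08 × 0.06 = 0.0048
  Social: 0.25 × 0.05 = 0.0125
  Promotions: 0.38 × 0.065 = 0.0247
  Alerts: 0.29 × 0.072 = 0.02088
Normalizing constant = 0.06288.
P(Work | off-hours) = 0.0048/0.06288 ≈ 0.076
P(Social | off-hours) = 0.0125/0.06288 ≈ 0.199
P(Promotions | off-hours) = 0.0247/0.06288 ≈ 0.393
P(Alerts | off-hours) = 0.02088/0.06288 ≈ 0.332
(Check: 0.076+0.199+0.393+0.332 = 1.000.)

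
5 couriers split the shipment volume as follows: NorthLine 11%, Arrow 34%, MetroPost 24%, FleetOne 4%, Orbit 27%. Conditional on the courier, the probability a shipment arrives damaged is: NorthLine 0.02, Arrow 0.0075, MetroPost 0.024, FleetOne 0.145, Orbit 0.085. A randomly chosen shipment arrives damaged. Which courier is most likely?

Orbit

By Bayes' rule, posterior ∝ prior × likelihood:
  NorthLine: 0.11 × 0.02 = 0.0022
  Arrow: 0.34 × 0.0075 = 0.00255
  MetroPost: 0.24 × 0.024 = 0.00576
  FleetOne: 0.04 × 0.145 = 0.0058
  Orbit: 0.27 × 0.085 = 0.02295
Normalizing constant = 0.03926.
Largest term belongs to Orbit, so Orbit is most probable.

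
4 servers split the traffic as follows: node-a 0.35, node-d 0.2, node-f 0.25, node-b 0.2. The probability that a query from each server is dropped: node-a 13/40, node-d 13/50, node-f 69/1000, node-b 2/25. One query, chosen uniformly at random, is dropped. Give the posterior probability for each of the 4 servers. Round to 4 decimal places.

Compute prior × likelihood for every hypothesis:
  node-a: 0.35 × 0.325 = 0.11375
  node-d: 0.2 × 0.26 = 0.052
  node-f: 0.25 × 0.069 = 0.01725
  node-b: 0.2 × 0.08 = 0.016
Total = 0.199.
P(node-a | dropped) = 0.11375/0.199 ≈ 0.5716
P(node-d | dropped) = 0.052/0.199 ≈ 0.2613
P(node-f | dropped) = 0.01725/0.199 ≈ 0.0867
P(node-b | dropped) = 0.016/0.199 ≈ 0.0804

node-a 0.5716, node-d 0.2613, node-f 0.0867, node-b 0.0804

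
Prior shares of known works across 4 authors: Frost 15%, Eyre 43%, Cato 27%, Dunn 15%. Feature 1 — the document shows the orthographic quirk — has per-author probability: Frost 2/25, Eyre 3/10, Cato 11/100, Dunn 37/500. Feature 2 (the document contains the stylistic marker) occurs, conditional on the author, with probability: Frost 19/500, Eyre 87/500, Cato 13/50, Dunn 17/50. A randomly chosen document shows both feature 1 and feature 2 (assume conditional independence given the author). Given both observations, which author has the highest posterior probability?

Eyre

Compute prior × likelihood for every hypothesis:
  Frost: 0.15 × 0.08 × 0.038 = 0.000456
  Eyre: 0.43 × 0.3 × 0.174 = 0.022446
  Cato: 0.27 × 0.11 × 0.26 = 0.007722
  Dunn: 0.15 × 0.074 × 0.34 = 0.003774
Total = 0.034398.
Largest term belongs to Eyre, so Eyre is most probable.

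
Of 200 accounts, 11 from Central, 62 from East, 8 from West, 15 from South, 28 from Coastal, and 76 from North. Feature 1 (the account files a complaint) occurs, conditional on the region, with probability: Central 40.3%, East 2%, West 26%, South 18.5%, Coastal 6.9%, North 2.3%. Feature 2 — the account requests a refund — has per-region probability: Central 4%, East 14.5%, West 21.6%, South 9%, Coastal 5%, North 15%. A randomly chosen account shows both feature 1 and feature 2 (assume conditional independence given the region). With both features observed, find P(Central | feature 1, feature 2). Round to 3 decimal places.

By Bayes' rule, posterior ∝ prior × likelihood:
  Central: 0.055 × 0.403 × 0.04 = 0.0008866
  East: 0.31 × 0.02 × 0.145 = 0.000899
  West: 0.04 × 0.26 × 0.216 = 0.0022464
  South: 0.075 × 0.185 × 0.09 = 0.00124875
  Coastal: 0.14 × 0.069 × 0.05 = 0.000483
  North: 0.38 × 0.023 × 0.15 = 0.001311
Sum = 0.00707475.
P(Central | evidence) = 0.0008866 / 0.00707475 ≈ 0.125.

0.125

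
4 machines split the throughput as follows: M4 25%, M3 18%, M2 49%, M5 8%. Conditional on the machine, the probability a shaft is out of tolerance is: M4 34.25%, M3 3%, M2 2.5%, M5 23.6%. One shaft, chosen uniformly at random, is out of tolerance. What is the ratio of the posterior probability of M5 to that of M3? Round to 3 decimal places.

Compute prior × likelihood for every hypothesis:
  M4: 0.25 × 0.3425 = 0.085625
  M3: 0.18 × 0.03 = 0.0054
  M2: 0.49 × 0.025 = 0.01225
  M5: 0.08 × 0.236 = 0.01888
Total = 0.122155.
The ratio is 0.01888 / 0.0054 (the normalizer cancels) = 3.496.

3.496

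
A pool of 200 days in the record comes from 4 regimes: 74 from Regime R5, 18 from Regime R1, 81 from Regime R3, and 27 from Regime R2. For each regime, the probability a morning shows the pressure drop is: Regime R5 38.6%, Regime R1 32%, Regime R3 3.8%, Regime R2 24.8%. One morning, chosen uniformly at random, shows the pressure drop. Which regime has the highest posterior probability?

Regime R5

Compute prior × likelihood for every hypothesis:
  Regime R5: 0.37 × 0.386 = 0.14282
  Regime R1: 0.09 × 0.32 = 0.0288
  Regime R3: 0.405 × 0.038 = 0.01539
  Regime R2: 0.135 × 0.248 = 0.03348
Total = 0.22049.
Largest term belongs to Regime R5, so Regime R5 is most probable.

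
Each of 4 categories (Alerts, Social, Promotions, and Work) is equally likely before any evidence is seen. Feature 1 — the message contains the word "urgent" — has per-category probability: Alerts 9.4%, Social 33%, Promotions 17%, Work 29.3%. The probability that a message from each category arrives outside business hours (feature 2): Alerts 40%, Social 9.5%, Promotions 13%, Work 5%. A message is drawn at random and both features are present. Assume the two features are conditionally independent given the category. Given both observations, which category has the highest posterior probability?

Alerts

Since the prior is uniform, the posterior is proportional to the likelihood:
  Alerts: 0.094 × 0.4 = 0.0376
  Social: 0.33 × 0.095 = 0.03135
  Promotions: 0.17 × 0.13 = 0.0221
  Work: 0.293 × 0.05 = 0.01465
Normalizing constant = 0.1057.
Largest term belongs to Alerts, so Alerts is most probable.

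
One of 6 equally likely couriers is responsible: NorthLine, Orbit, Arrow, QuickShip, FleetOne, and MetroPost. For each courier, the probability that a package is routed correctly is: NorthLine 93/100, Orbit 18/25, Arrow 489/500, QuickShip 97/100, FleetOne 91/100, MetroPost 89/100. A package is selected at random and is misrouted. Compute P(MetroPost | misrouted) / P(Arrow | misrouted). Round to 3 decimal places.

5.000

Taking complements, P(misrouted | each) = NorthLine 0.07, Orbit 0.28, Arrow 0.022, QuickShip 0.03, FleetOne 0.09, MetroPost 0.11.
Since the prior is uniform, the posterior is proportional to the likelihood:
  NorthLine: 0.07
  Orbit: 0.28
  Arrow: 0.022
  QuickShip: 0.03
  FleetOne: 0.09
  MetroPost: 0.11
Normalizing constant = 0.602.
The ratio is 0.11 / 0.022 (the normalizer cancels) = 5.000.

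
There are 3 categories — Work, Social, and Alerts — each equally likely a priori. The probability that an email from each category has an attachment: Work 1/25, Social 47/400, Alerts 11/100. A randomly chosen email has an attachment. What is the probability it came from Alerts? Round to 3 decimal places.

With a uniform prior (1/3 each), posterior ∝ likelihood:
  Work: 0.04
  Social: 0.1175
  Alerts: 0.11
Normalizing constant = 0.2675.
P(Alerts | evidence) = 0.11 / 0.2675 ≈ 0.411.

0.411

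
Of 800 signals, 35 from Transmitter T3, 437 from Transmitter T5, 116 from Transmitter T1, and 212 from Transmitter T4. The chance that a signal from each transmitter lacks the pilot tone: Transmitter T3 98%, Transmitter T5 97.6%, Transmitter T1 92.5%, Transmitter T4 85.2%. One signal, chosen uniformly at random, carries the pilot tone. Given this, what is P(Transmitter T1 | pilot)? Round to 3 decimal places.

Taking complements, P(pilot | each) = Transmitter T3 0.02, Transmitter T5 0.024, Transmitter T1 0.075, Transmitter T4 0.148.
Compute prior × likelihood for every hypothesis:
  Transmitter T3: 0.04375 × 0.02 = 0.000875
  Transmitter T5: 0.54625 × 0.024 = 0.01311
  Transmitter T1: 0.145 × 0.075 = 0.010875
  Transmitter T4: 0.265 × 0.148 = 0.03922
Normalizing constant = 0.06408.
P(Transmitter T1 | evidence) = 0.010875 / 0.06408 ≈ 0.170.

0.170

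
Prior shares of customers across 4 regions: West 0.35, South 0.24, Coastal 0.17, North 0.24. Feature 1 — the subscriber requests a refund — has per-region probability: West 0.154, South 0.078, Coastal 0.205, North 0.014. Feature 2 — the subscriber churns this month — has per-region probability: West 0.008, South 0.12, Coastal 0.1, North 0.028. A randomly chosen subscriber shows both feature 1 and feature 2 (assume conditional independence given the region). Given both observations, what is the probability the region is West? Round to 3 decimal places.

0.069

Compute prior × likelihood for every hypothesis:
  West: 0.35 × 0.154 × 0.008 = 0.0004312
  South: 0.24 × 0.078 × 0.12 = 0.0022464
  Coastal: 0.17 × 0.205 × 0.1 = 0.003485
  North: 0.24 × 0.014 × 0.028 = 0.00009408
Normalizing constant = 0.00625668.
P(West | evidence) = 0.0004312 / 0.00625668 ≈ 0.069.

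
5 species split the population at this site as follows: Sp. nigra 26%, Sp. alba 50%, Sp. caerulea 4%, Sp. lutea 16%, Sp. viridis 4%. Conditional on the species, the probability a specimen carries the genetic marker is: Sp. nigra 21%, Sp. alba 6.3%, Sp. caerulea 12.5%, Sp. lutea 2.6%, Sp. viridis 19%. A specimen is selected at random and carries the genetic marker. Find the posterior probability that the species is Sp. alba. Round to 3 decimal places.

0.306

By Bayes' rule, posterior ∝ prior × likelihood:
  Sp. nigra: 0.26 × 0.21 = 0.0546
  Sp. alba: 0.5 × 0.063 = 0.0315
  Sp. caerulea: 0.04 × 0.125 = 0.005
  Sp. lutea: 0.16 × 0.026 = 0.00416
  Sp. viridis: 0.04 × 0.19 = 0.0076
Sum = 0.10286.
P(Sp. alba | evidence) = 0.0315 / 0.10286 ≈ 0.306.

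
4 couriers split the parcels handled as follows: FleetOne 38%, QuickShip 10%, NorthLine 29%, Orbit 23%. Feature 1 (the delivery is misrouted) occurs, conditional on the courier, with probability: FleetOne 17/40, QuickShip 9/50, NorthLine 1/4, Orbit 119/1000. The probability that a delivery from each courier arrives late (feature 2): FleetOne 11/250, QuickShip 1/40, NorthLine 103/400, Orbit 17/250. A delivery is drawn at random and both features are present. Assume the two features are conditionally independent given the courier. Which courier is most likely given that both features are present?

Prior × likelihood for each hypothesis:
  FleetOne: 0.38 × 0.425 × 0.044 = 0.007106
  QuickShip: 0.1 × 0.18 × 0.025 = 0.00045
  NorthLine: 0.29 × 0.25 × 0.2575 = 0.01866875
  Orbit: 0.23 × 0.119 × 0.068 = 0.00186116
Total = 0.02808591.
Largest term belongs to NorthLine, so NorthLine is most probable.

NorthLine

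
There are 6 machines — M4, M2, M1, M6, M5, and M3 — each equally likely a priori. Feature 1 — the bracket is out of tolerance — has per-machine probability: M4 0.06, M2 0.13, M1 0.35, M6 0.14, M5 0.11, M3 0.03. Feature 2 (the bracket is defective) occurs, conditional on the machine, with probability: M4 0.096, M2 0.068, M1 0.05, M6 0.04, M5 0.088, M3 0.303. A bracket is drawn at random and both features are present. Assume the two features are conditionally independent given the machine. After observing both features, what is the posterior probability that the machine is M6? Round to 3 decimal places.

0.099

With a uniform prior (1/6 each), posterior ∝ likelihood:
  M4: 0.06 × 0.096 = 0.00576
  M2: 0.13 × 0.068 = 0.00884
  M1: 0.35 × 0.05 = 0.0175
  M6: 0.14 × 0.04 = 0.0056
  M5: 0.11 × 0.088 = 0.00968
  M3: 0.03 × 0.303 = 0.00909
Normalizing constant = 0.05647.
P(M6 | evidence) = 0.0056 / 0.05647 ≈ 0.099.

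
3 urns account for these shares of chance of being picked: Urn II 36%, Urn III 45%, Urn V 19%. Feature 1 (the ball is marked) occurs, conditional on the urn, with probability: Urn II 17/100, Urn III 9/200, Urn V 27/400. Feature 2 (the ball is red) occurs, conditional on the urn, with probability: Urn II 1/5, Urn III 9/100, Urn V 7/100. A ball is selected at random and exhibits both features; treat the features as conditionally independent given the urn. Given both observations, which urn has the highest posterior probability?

Urn II

Compute prior × likelihood for every hypothesis:
  Urn II: 0.36 × 0.17 × 0.2 = 0.01224
  Urn III: 0.45 × 0.045 × 0.09 = 0.0018225
  Urn V: 0.19 × 0.0675 × 0.07 = 0.00089775
Sum = 0.01496025.
Largest term belongs to Urn II, so Urn II is most probable.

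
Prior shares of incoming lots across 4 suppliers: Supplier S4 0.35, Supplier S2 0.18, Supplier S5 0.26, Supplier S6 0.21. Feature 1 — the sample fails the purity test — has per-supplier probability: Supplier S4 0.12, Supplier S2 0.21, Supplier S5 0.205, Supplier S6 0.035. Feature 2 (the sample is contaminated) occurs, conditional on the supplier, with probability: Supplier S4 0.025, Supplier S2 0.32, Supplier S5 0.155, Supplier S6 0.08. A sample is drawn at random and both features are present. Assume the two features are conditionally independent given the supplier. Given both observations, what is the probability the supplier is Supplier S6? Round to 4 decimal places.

0.0267

Compute prior × likelihood for every hypothesis:
  Supplier S4: 0.35 × 0.12 × 0.025 = 0.00105
  Supplier S2: 0.18 × 0.21 × 0.32 = 0.012096
  Supplier S5: 0.26 × 0.205 × 0.155 = 0.0082615
  Supplier S6: 0.21 × 0.035 × 0.08 = 0.000588
Normalizing constant = 0.0219955.
P(Supplier S6 | evidence) = 0.000588 / 0.0219955 ≈ 0.0267.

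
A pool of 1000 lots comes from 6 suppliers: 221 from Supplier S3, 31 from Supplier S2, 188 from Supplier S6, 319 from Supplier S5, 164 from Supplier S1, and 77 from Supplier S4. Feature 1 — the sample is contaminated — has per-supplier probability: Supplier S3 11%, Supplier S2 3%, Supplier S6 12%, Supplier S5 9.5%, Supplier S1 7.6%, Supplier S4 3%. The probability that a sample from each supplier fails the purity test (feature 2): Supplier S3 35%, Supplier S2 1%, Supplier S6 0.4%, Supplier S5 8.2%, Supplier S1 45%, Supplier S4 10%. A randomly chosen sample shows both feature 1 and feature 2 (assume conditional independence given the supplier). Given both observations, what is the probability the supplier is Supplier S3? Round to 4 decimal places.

Prior × likelihood for each hypothesis:
  Supplier S3: 0.221 × 0.11 × 0.35 = 0.0085085
  Supplier S2: 0.031 × 0.03 × 0.01 = 0.0000093
  Supplier S6: 0.188 × 0.12 × 0.004 = 0.00009024
  Supplier S5: 0.319 × 0.095 × 0.082 = 0.00248501
  Supplier S1: 0.164 × 0.076 × 0.45 = 0.0056088
  Supplier S4: 0.077 × 0.03 × 0.1 = 0.000231
Normalizing constant = 0.01693285.
P(Supplier S3 | evidence) = 0.0085085 / 0.01693285 ≈ 0.5025.

0.5025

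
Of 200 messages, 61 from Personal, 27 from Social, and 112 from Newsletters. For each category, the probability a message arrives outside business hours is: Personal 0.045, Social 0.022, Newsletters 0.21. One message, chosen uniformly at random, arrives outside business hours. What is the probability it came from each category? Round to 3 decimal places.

By Bayes' rule, posterior ∝ prior × likelihood:
  Personal: 0.305 × 0.045 = 0.013725
  Social: 0.135 × 0.022 = 0.00297
  Newsletters: 0.56 × 0.21 = 0.1176
Sum = 0.134295.
P(Personal | off-hours) = 0.013725/0.134295 ≈ 0.102
P(Social | off-hours) = 0.00297/0.134295 ≈ 0.022
P(Newsletters | off-hours) = 0.1176/0.134295 ≈ 0.876

Personal 0.102, Social 0.022, Newsletters 0.876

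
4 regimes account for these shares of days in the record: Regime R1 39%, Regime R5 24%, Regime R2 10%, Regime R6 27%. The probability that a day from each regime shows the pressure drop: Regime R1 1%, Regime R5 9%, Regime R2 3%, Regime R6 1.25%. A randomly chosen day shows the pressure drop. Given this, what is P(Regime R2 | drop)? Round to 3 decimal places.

Prior × likelihood for each hypothesis:
  Regime R1: 0.39 × 0.01 = 0.0039
  Regime R5: 0.24 × 0.09 = 0.0216
  Regime R2: 0.1 × 0.03 = 0.003
  Regime R6: 0.27 × 0.0125 = 0.003375
Normalizing constant = 0.031875.
P(Regime R2 | evidence) = 0.003 / 0.031875 ≈ 0.094.

0.094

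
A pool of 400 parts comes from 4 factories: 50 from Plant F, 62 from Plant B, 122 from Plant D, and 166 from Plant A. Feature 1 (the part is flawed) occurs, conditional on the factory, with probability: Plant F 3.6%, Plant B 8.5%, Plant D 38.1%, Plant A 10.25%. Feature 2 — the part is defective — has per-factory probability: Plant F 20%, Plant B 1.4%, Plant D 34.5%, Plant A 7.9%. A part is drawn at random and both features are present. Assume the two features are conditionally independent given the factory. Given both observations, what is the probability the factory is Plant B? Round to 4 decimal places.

Prior × likelihood for each hypothesis:
  Plant F: 0.125 × 0.036 × 0.2 = 0.0009
  Plant B: 0.155 × 0.085 × 0.014 = 0.00018445
  Plant D: 0.305 × 0.381 × 0.345 = 0.040090725
  Plant A: 0.415 × 0.1025 × 0.079 = 0.0033604625
Total = 0.0445356375.
P(Plant B | evidence) = 0.00018445 / 0.0445356375 ≈ 0.0041.

0.0041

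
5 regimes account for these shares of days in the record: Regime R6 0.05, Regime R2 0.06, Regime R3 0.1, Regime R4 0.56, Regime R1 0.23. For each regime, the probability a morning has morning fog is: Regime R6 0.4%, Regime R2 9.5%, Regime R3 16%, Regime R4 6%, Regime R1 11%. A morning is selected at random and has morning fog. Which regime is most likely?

Compute prior × likelihood for every hypothesis:
  Regime R6: 0.05 × 0.004 = 0.0002
  Regime R2: 0.06 × 0.095 = 0.0057
  Regime R3: 0.1 × 0.16 = 0.016
  Regime R4: 0.56 × 0.06 = 0.0336
  Regime R1: 0.23 × 0.11 = 0.0253
Normalizing constant = 0.0808.
Largest term belongs to Regime R4, so Regime R4 is most probable.

Regime R4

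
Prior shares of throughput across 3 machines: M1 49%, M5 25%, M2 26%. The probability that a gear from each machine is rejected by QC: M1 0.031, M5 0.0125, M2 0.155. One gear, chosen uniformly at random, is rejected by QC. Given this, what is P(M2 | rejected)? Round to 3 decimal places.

0.688

By Bayes' rule, posterior ∝ prior × likelihood:
  M1: 0.49 × 0.031 = 0.01519
  M5: 0.25 × 0.0125 = 0.003125
  M2: 0.26 × 0.155 = 0.0403
Total = 0.058615.
P(M2 | evidence) = 0.0403 / 0.058615 ≈ 0.688.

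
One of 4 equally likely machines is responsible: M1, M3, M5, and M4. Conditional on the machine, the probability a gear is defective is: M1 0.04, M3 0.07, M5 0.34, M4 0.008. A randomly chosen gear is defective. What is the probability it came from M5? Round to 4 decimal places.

With a uniform prior (1/4 each), posterior ∝ likelihood:
  M1: 0.04
  M3: 0.07
  M5: 0.34
  M4: 0.008
Sum = 0.458.
P(M5 | evidence) = 0.34 / 0.458 ≈ 0.7424.

0.7424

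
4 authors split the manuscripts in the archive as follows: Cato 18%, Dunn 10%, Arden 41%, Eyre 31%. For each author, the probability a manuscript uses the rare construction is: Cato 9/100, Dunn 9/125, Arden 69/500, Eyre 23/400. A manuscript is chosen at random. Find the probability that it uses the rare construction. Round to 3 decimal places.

0.098

Unnormalized posteriors (prior × likelihood):
  Cato: 0.18 × 0.09 = 0.0162
  Dunn: 0.1 × 0.072 = 0.0072
  Arden: 0.41 × 0.138 = 0.05658
  Eyre: 0.31 × 0.0575 = 0.017825
P(rare-form) = 0.0162 + 0.0072 + 0.05658 + 0.017825 = 0.097805 → 0.098.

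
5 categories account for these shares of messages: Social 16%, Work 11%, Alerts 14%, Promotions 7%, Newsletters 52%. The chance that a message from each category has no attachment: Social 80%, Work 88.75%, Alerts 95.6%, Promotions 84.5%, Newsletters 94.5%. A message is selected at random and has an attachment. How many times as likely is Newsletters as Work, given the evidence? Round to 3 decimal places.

Taking complements, P(attachment | each) = Social 0.2, Work 0.1125, Alerts 0.044, Promotions 0.155, Newsletters 0.055.
Compute prior × likelihood for every hypothesis:
  Social: 0.16 × 0.2 = 0.032
  Work: 0.11 × 0.1125 = 0.012375
  Alerts: 0.14 × 0.044 = 0.00616
  Promotions: 0.07 × 0.155 = 0.01085
  Newsletters: 0.52 × 0.055 = 0.0286
Sum = 0.089985.
The ratio is 0.0286 / 0.012375 (the normalizer cancels) = 2.311.

2.311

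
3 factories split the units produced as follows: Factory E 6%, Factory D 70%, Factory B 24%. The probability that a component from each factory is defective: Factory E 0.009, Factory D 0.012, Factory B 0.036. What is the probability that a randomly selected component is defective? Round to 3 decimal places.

By Bayes' rule, posterior ∝ prior × likelihood:
  Factory E: 0.06 × 0.009 = 0.00054
  Factory D: 0.7 × 0.012 = 0.0084
  Factory B: 0.24 × 0.036 = 0.00864
P(defective) = 0.00054 + 0.0084 + 0.00864 = 0.01758 → 0.018.

0.018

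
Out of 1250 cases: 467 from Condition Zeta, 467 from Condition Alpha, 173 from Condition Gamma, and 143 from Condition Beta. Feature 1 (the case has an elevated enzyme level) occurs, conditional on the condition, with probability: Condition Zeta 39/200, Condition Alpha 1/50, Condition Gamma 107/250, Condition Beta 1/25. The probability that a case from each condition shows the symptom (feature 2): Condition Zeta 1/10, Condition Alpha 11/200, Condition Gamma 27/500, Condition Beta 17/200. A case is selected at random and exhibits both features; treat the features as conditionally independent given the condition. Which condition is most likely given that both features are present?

Condition Zeta

Unnormalized posteriors (prior × likelihood):
  Condition Zeta: 0.3736 × 0.195 × 0.1 = 0.0072852
  Condition Alpha: 0.3736 × 0.02 × 0.055 = 0.00041096
  Condition Gamma: 0.1384 × 0.428 × 0.054 = 0.0031987008
  Condition Beta: 0.1144 × 0.04 × 0.085 = 0.00038896
Sum = 0.0112838208.
Largest term belongs to Condition Zeta, so Condition Zeta is most probable.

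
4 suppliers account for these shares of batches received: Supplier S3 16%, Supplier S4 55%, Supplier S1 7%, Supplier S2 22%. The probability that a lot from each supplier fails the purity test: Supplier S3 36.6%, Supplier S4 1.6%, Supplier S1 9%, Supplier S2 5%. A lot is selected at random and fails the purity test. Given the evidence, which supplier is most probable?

Supplier S3

Unnormalized posteriors (prior × likelihood):
  Supplier S3: 0.16 × 0.366 = 0.05856
  Supplier S4: 0.55 × 0.016 = 0.0088
  Supplier S1: 0.07 × 0.09 = 0.0063
  Supplier S2: 0.22 × 0.05 = 0.011
Sum = 0.08466.
Largest term belongs to Supplier S3, so Supplier S3 is most probable.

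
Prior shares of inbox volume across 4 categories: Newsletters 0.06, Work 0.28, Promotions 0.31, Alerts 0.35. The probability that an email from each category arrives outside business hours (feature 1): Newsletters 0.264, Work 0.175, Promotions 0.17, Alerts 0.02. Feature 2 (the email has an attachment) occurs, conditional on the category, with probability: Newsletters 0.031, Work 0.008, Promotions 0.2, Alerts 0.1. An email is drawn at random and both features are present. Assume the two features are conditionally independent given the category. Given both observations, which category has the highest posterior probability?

Promotions

Unnormalized posteriors (prior × likelihood):
  Newsletters: 0.06 × 0.264 × 0.031 = 0.00049104
  Work: 0.28 × 0.175 × 0.008 = 0.000392
  Promotions: 0.31 × 0.17 × 0.2 = 0.01054
  Alerts: 0.35 × 0.02 × 0.1 = 0.0007
Normalizing constant = 0.01212304.
Largest term belongs to Promotions, so Promotions is most probable.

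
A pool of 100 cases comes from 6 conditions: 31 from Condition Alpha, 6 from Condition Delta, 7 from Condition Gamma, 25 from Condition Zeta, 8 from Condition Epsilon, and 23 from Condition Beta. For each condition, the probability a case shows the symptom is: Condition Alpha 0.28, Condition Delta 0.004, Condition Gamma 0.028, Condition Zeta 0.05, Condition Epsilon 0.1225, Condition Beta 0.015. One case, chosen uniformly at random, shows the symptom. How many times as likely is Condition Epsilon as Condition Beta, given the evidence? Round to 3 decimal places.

By Bayes' rule, posterior ∝ prior × likelihood:
  Condition Alpha: 0.31 × 0.28 = 0.0868
  Condition Delta: 0.06 × 0.004 = 0.00024
  Condition Gamma: 0.07 × 0.028 = 0.00196
  Condition Zeta: 0.25 × 0.05 = 0.0125
  Condition Epsilon: 0.08 × 0.1225 = 0.0098
  Condition Beta: 0.23 × 0.015 = 0.00345
Normalizing constant = 0.11475.
The ratio is 0.0098 / 0.00345 (the normalizer cancels) = 2.841.

2.841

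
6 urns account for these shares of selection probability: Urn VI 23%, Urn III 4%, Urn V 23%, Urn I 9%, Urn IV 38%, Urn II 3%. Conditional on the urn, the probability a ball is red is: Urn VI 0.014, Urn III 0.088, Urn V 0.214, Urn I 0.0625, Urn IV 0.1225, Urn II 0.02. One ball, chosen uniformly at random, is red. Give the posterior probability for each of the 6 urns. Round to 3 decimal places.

Prior × likelihood for each hypothesis:
  Urn VI: 0.23 × 0.014 = 0.00322
  Urn III: 0.04 × 0.088 = 0.00352
  Urn V: 0.23 × 0.214 = 0.04922
  Urn I: 0.09 × 0.0625 = 0.005625
  Urn IV: 0.38 × 0.1225 = 0.04655
  Urn II: 0.03 × 0.02 = 0.0006
Sum = 0.108735.
P(Urn VI | red) = 0.00322/0.108735 ≈ 0.030
P(Urn III | red) = 0.00352/0.108735 ≈ 0.032
P(Urn V | red) = 0.04922/0.108735 ≈ 0.453
P(Urn I | red) = 0.005625/0.108735 ≈ 0.052
P(Urn IV | red) = 0.04655/0.108735 ≈ 0.428
P(Urn II | red) = 0.0006/0.108735 ≈ 0.006

Urn VI 0.030, Urn III 0.032, Urn V 0.453, Urn I 0.052, Urn IV 0.428, Urn II 0.006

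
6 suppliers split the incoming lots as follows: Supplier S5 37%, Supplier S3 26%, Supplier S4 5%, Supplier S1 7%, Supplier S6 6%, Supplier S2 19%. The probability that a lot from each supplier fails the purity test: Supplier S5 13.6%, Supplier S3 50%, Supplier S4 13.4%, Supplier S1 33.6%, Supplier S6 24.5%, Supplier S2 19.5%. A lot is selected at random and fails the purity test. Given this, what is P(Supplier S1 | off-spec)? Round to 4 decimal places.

0.0897

By Bayes' rule, posterior ∝ prior × likelihood:
  Supplier S5: 0.37 × 0.136 = 0.05032
  Supplier S3: 0.26 × 0.5 = 0.13
  Supplier S4: 0.05 × 0.134 = 0.0067
  Supplier S1: 0.07 × 0.336 = 0.02352
  Supplier S6: 0.06 × 0.245 = 0.0147
  Supplier S2: 0.19 × 0.195 = 0.03705
Normalizing constant = 0.26229.
P(Supplier S1 | evidence) = 0.02352 / 0.26229 ≈ 0.0897.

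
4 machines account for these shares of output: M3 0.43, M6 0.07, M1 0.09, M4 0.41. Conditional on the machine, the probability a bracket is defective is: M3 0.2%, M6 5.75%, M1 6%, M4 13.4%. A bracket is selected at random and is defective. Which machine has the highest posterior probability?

M4

Unnormalized posteriors (prior × likelihood):
  M3: 0.43 × 0.002 = 0.00086
  M6: 0.07 × 0.0575 = 0.004025
  M1: 0.09 × 0.06 = 0.0054
  M4: 0.41 × 0.134 = 0.05494
Total = 0.065225.
Largest term belongs to M4, so M4 is most probable.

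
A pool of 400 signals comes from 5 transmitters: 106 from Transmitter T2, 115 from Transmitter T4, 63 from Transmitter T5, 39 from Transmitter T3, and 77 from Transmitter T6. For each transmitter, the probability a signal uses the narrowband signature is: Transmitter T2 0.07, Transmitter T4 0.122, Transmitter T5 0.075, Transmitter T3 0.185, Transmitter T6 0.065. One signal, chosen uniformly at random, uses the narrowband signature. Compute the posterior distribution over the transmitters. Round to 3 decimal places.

Prior × likelihood for each hypothesis:
  Transmitter T2: 0.265 × 0.07 = 0.01855
  Transmitter T4: 0.2875 × 0.122 = 0.035075
  Transmitter T5: 0.1575 × 0.075 = 0.0118125
  Transmitter T3: 0.0975 × 0.185 = 0.0180375
  Transmitter T6: 0.1925 × 0.065 = 0.0125125
Sum = 0.0959875.
P(Transmitter T2 | narrowband) = 0.01855/0.0959875 ≈ 0.193
P(Transmitter T4 | narrowband) = 0.035075/0.0959875 ≈ 0.365
P(Transmitter T5 | narrowband) = 0.0118125/0.0959875 ≈ 0.123
P(Transmitter T3 | narrowband) = 0.0180375/0.0959875 ≈ 0.188
P(Transmitter T6 | narrowband) = 0.0125125/0.0959875 ≈ 0.130

Transmitter T2 0.193, Transmitter T4 0.365, Transmitter T5 0.123, Transmitter T3 0.188, Transmitter T6 0.130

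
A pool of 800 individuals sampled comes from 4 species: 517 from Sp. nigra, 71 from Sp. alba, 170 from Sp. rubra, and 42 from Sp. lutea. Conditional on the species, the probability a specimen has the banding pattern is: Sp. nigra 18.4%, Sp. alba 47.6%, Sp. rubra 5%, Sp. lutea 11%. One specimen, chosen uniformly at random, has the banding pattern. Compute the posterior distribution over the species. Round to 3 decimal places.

Sp. nigra 0.670, Sp. alba 0.238, Sp. rubra 0.060, Sp. lutea 0.033

Unnormalized posteriors (prior × likelihood):
  Sp. nigra: 0.64625 × 0.184 = 0.11891
  Sp. alba: 0.08875 × 0.476 = 0.042245
  Sp. rubra: 0.2125 × 0.05 = 0.010625
  Sp. lutea: 0.0525 × 0.11 = 0.005775
Normalizing constant = 0.177555.
P(Sp. nigra | banded) = 0.11891/0.177555 ≈ 0.670
P(Sp. alba | banded) = 0.042245/0.177555 ≈ 0.238
P(Sp. rubra | banded) = 0.010625/0.177555 ≈ 0.060
P(Sp. lutea | banded) = 0.005775/0.177555 ≈ 0.033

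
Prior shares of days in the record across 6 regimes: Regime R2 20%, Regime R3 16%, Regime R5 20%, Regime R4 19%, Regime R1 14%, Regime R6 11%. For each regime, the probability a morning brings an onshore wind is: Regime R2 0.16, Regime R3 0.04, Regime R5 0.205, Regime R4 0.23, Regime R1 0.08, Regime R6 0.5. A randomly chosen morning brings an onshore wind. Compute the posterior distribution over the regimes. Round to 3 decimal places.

Regime R2 0.169, Regime R3 0.034, Regime R5 0.217, Regime R4 0.231, Regime R1 0.059, Regime R6 0.291

Unnormalized posteriors (prior × likelihood):
  Regime R2: 0.2 × 0.16 = 0.032
  Regime R3: 0.16 × 0.04 = 0.0064
  Regime R5: 0.2 × 0.205 = 0.041
  Regime R4: 0.19 × 0.23 = 0.0437
  Regime R1: 0.14 × 0.08 = 0.0112
  Regime R6: 0.11 × 0.5 = 0.055
Total = 0.1893.
P(Regime R2 | onshore) = 0.032/0.1893 ≈ 0.169
P(Regime R3 | onshore) = 0.0064/0.1893 ≈ 0.034
P(Regime R5 | onshore) = 0.041/0.1893 ≈ 0.217
P(Regime R4 | onshore) = 0.0437/0.1893 ≈ 0.231
P(Regime R1 | onshore) = 0.0112/0.1893 ≈ 0.059
P(Regime R6 | onshore) = 0.055/0.1893 ≈ 0.291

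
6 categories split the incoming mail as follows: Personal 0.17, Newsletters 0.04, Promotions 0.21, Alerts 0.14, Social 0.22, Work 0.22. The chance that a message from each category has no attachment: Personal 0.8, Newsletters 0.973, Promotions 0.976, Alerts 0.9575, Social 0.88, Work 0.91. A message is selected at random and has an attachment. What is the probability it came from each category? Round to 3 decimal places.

Personal 0.368, Newsletters 0.012, Promotions 0.055, Alerts 0.064, Social 0.286, Work 0.215

Taking complements, P(attachment | each) = Personal 0.2, Newsletters 0.027, Promotions 0.024, Alerts 0.0425, Social 0.12, Work 0.09.
Prior × likelihood for each hypothesis:
  Personal: 0.17 × 0.2 = 0.034
  Newsletters: 0.04 × 0.027 = 0.00108
  Promotions: 0.21 × 0.024 = 0.00504
  Alerts: 0.14 × 0.0425 = 0.00595
  Social: 0.22 × 0.12 = 0.0264
  Work: 0.22 × 0.09 = 0.0198
Normalizing constant = 0.09227.
P(Personal | attachment) = 0.034/0.09227 ≈ 0.368
P(Newsletters | attachment) = 0.00108/0.09227 ≈ 0.012
P(Promotions | attachment) = 0.00504/0.09227 ≈ 0.055
P(Alerts | attachment) = 0.00595/0.09227 ≈ 0.064
P(Social | attachment) = 0.0264/0.09227 ≈ 0.286
P(Work | attachment) = 0.0198/0.09227 ≈ 0.215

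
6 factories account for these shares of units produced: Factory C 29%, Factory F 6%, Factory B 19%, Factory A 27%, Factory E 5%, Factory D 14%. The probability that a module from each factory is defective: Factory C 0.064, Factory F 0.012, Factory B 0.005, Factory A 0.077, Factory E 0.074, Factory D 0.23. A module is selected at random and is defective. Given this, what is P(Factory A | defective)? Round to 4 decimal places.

By Bayes' rule, posterior ∝ prior × likelihood:
  Factory C: 0.29 × 0.064 = 0.01856
  Factory F: 0.06 × 0.012 = 0.00072
  Factory B: 0.19 × 0.005 = 0.00095
  Factory A: 0.27 × 0.077 = 0.02079
  Factory E: 0.05 × 0.074 = 0.0037
  Factory D: 0.14 × 0.23 = 0.0322
Normalizing constant = 0.07692.
P(Factory A | evidence) = 0.02079 / 0.07692 ≈ 0.2703.

0.2703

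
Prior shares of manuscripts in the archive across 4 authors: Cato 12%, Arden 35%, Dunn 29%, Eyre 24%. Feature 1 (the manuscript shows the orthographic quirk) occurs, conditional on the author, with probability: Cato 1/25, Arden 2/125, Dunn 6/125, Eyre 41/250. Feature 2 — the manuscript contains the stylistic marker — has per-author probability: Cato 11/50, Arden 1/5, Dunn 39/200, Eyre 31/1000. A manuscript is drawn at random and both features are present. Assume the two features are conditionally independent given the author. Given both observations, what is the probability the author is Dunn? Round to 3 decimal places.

0.444

By Bayes' rule, posterior ∝ prior × likelihood:
  Cato: 0.12 × 0.04 × 0.22 = 0.001056
  Arden: 0.35 × 0.016 × 0.2 = 0.00112
  Dunn: 0.29 × 0.048 × 0.195 = 0.0027144
  Eyre: 0.24 × 0.164 × 0.031 = 0.00122016
Sum = 0.00611056.
P(Dunn | evidence) = 0.0027144 / 0.00611056 ≈ 0.444.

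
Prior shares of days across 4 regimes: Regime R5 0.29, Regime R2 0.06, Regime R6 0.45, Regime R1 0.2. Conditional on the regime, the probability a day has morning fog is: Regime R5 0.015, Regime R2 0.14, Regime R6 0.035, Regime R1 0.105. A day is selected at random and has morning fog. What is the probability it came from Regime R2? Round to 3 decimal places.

0.170

Compute prior × likelihood for every hypothesis:
  Regime R5: 0.29 × 0.015 = 0.00435
  Regime R2: 0.06 × 0.14 = 0.0084
  Regime R6: 0.45 × 0.035 = 0.01575
  Regime R1: 0.2 × 0.105 = 0.021
Total = 0.0495.
P(Regime R2 | evidence) = 0.0084 / 0.0495 ≈ 0.170.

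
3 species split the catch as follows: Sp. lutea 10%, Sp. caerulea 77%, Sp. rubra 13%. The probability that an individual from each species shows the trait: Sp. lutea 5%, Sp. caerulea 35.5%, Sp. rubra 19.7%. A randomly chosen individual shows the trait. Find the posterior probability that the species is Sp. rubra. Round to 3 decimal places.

0.084

Compute prior × likelihood for every hypothesis:
  Sp. lutea: 0.1 × 0.05 = 0.005
  Sp. caerulea: 0.77 × 0.355 = 0.27335
  Sp. rubra: 0.13 × 0.197 = 0.02561
Sum = 0.30396.
P(Sp. rubra | evidence) = 0.02561 / 0.30396 ≈ 0.084.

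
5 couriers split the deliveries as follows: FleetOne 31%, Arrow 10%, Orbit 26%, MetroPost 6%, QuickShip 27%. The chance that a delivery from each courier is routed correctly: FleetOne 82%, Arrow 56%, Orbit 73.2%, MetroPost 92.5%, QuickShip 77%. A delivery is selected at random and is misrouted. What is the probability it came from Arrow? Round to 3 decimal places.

0.186

Taking complements, P(misrouted | each) = FleetOne 0.18, Arrow 0.44, Orbit 0.268, MetroPost 0.075, QuickShip 0.23.
By Bayes' rule, posterior ∝ prior × likelihood:
  FleetOne: 0.31 × 0.18 = 0.0558
  Arrow: 0.1 × 0.44 = 0.044
  Orbit: 0.26 × 0.268 = 0.06968
  MetroPost: 0.06 × 0.075 = 0.0045
  QuickShip: 0.27 × 0.23 = 0.0621
Normalizing constant = 0.23608.
P(Arrow | evidence) = 0.044 / 0.23608 ≈ 0.186.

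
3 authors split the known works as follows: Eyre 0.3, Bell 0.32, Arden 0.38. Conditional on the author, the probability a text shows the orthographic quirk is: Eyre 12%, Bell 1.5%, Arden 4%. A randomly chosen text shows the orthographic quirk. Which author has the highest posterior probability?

By Bayes' rule, posterior ∝ prior × likelihood:
  Eyre: 0.3 × 0.12 = 0.036
  Bell: 0.32 × 0.015 = 0.0048
  Arden: 0.38 × 0.04 = 0.0152
Total = 0.056.
Largest term belongs to Eyre, so Eyre is most probable.

Eyre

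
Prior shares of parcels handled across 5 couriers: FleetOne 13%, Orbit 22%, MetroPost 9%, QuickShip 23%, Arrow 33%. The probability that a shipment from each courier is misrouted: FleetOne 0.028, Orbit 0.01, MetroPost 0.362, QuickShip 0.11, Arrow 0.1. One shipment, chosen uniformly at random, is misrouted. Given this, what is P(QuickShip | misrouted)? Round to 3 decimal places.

0.262

Unnormalized posteriors (prior × likelihood):
  FleetOne: 0.13 × 0.028 = 0.00364
  Orbit: 0.22 × 0.01 = 0.0022
  MetroPost: 0.09 × 0.362 = 0.03258
  QuickShip: 0.23 × 0.11 = 0.0253
  Arrow: 0.33 × 0.1 = 0.033
Total = 0.09672.
P(QuickShip | evidence) = 0.0253 / 0.09672 ≈ 0.262.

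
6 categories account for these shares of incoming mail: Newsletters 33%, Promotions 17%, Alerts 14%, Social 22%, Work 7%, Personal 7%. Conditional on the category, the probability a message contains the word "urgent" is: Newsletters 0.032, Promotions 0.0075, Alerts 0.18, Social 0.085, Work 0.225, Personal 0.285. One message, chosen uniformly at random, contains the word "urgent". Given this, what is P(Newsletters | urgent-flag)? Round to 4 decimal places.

By Bayes' rule, posterior ∝ prior × likelihood:
  Newsletters: 0.33 × 0.032 = 0.01056
  Promotions: 0.17 × 0.0075 = 0.001275
  Alerts: 0.14 × 0.18 = 0.0252
  Social: 0.22 × 0.085 = 0.0187
  Work: 0.07 × 0.225 = 0.01575
  Personal: 0.07 × 0.285 = 0.01995
Total = 0.091435.
P(Newsletters | evidence) = 0.01056 / 0.091435 ≈ 0.1155.

0.1155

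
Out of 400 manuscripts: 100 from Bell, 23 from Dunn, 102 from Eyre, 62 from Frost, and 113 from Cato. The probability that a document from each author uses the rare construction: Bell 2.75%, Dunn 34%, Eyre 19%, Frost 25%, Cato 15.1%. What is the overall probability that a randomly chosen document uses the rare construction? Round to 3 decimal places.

By Bayes' rule, posterior ∝ prior × likelihood:
  Bell: 0.25 × 0.0275 = 0.006875
  Dunn: 0.0575 × 0.34 = 0.01955
  Eyre: 0.255 × 0.19 = 0.04845
  Frost: 0.155 × 0.25 = 0.03875
  Cato: 0.2825 × 0.151 = 0.0426575
P(rare-form) = 0.006875 + 0.01955 + 0.04845 + 0.03875 + 0.0426575 = 0.1562825 → 0.156.

0.156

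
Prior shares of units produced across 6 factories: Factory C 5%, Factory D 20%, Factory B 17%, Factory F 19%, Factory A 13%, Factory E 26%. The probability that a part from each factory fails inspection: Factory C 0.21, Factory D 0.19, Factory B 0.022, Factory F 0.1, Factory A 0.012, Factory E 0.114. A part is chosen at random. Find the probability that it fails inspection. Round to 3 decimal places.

0.102

Compute prior × likelihood for every hypothesis:
  Factory C: 0.05 × 0.21 = 0.0105
  Factory D: 0.2 × 0.19 = 0.038
  Factory B: 0.17 × 0.022 = 0.00374
  Factory F: 0.19 × 0.1 = 0.019
  Factory A: 0.13 × 0.012 = 0.00156
  Factory E: 0.26 × 0.114 = 0.02964
P(nonconforming) = 0.0105 + 0.038 + 0.00374 + 0.019 + 0.00156 + 0.02964 = 0.10244 → 0.102.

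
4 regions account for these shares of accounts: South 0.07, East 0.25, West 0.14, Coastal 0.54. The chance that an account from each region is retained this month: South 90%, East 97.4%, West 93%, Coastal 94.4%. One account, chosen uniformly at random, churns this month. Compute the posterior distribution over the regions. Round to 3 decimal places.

South 0.131, East 0.121, West 0.183, Coastal 0.565

Taking complements, P(churn | each) = South 0.1, East 0.026, West 0.07, Coastal 0.056.
Prior × likelihood for each hypothesis:
  South: 0.07 × 0.1 = 0.007
  East: 0.25 × 0.026 = 0.0065
  West: 0.14 × 0.07 = 0.0098
  Coastal: 0.54 × 0.056 = 0.03024
Total = 0.05354.
P(South | churn) = 0.007/0.05354 ≈ 0.131
P(East | churn) = 0.0065/0.05354 ≈ 0.121
P(West | churn) = 0.0098/0.05354 ≈ 0.183
P(Coastal | churn) = 0.03024/0.05354 ≈ 0.565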